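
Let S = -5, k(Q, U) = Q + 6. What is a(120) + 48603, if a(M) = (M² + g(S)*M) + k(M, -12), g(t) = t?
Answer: 62529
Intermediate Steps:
k(Q, U) = 6 + Q
a(M) = 6 + M² - 4*M (a(M) = (M² - 5*M) + (6 + M) = 6 + M² - 4*M)
a(120) + 48603 = (6 + 120² - 4*120) + 48603 = (6 + 14400 - 480) + 48603 = 13926 + 48603 = 62529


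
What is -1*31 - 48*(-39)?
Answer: 1841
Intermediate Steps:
-1*31 - 48*(-39) = -31 + 1872 = 1841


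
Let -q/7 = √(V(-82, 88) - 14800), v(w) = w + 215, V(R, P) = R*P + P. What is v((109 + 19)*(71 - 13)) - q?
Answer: 7639 + 14*I*√5482 ≈ 7639.0 + 1036.6*I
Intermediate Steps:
V(R, P) = P + P*R (V(R, P) = P*R + P = P + P*R)
v(w) = 215 + w
q = -14*I*√5482 (q = -7*√(88*(1 - 82) - 14800) = -7*√(88*(-81) - 14800) = -7*√(-7128 - 14800) = -14*I*√5482 ≈ -1036.6*I)
v((109 + 19)*(71 - 13)) - q = (215 + (109 + 19)*(71 - 13)) - (-14)*I*√5482 = (215 + 128*58) + 14*I*√5482 = (215 + 7424) + 14*I*√5482 = 7639 + 14*I*√5482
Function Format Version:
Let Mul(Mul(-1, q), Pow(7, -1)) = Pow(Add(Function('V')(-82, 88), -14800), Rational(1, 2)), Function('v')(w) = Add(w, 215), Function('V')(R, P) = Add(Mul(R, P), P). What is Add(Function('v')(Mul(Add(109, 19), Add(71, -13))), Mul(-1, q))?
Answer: Add(7639, Mul(14, I, Pow(5482, Rational(1, 2)))) ≈ Add(7639.0, Mul(1036.6, I))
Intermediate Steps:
Function('V')(R, P) = Add(P, Mul(P, R)) (Function('V')(R, P) = Add(Mul(P, R), P) = Add(P, Mul(P, R)))
Function('v')(w) = Add(215, w)
q = Mul(-14, I, Pow(5482, Rational(1, 2))) (q = Mul(-7, Pow(Add(Mul(88, Add(1, -82)), -14800), Rational(1, 2))) = Mul(-7, Pow(Add(Mul(88, -81), -14800), Rational(1, 2))) = Mul(-7, Pow(Add(-7128, -14800), Rational(1, 2))) = Mul(-7, Pow(-21928, Rational(1, 2))) = Mul(-7, Mul(2, I, Pow(5482, Rational(1, 2)))) = Mul(-14, I, Pow(5482, Rational(1, 2))) ≈ Mul(-1036.6, I))
Add(Function('v')(Mul(Add(109, 19), Add(71, -13))), Mul(-1, q)) = Add(Add(215, Mul(Add(109, 19), Add(71, -13))), Mul(-1, Mul(-14, I, Pow(5482, Rational(1, 2))))) = Add(Add(215, Mul(128, 58)), Mul(14, I, Pow(5482, Rational(1, 2)))) = Add(Add(215, 7424), Mul(14, I, Pow(5482, Rational(1, 2)))) = Add(7639, Mul(14, I, Pow(5482, Rational(1, 2))))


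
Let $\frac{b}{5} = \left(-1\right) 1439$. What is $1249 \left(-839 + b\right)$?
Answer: $-10034466$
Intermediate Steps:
$b = -7195$ ($b = 5 \left(\left(-1\right) 1439\right) = 5 \left(-1439\right) = -7195$)
$1249 \left(-839 + b\right) = 1249 \left(-839 - 7195\right) = 1249 \left(-8034\right) = -10034466$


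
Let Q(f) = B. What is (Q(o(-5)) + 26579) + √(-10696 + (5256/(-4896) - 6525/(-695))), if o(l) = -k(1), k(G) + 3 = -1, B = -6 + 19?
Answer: 26592 + I*√238710257637/4726 ≈ 26592.0 + 103.38*I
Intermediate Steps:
B = 13
k(G) = -4 (k(G) = -3 - 1 = -4)
o(l) = 4 (o(l) = -1*(-4) = 4)
Q(f) = 13
(Q(o(-5)) + 26579) + √(-10696 + (5256/(-4896) - 6525/(-695))) = (13 + 26579) + √(-10696 + (5256/(-4896) - 6525/(-695))) = 26592 + √(-10696 + (5256*(-1/4896) - 6525*(-1/695))) = 26592 + √(-10696 + (-73/68 + 1305/139)) = 26592 + √(-10696 + 78593/9452) = 26592 + √(-101019999/9452) = 26592 + I*√238710257637/4726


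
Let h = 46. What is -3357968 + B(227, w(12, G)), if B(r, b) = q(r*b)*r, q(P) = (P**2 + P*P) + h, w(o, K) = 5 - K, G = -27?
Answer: 23952278458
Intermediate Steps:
q(P) = 46 + 2*P**2 (q(P) = (P**2 + P*P) + 46 = (P**2 + P**2) + 46 = 2*P**2 + 46 = 46 + 2*P**2)
B(r, b) = r*(46 + 2*b**2*r**2) (B(r, b) = (46 + 2*(r*b)**2)*r = (46 + 2*(b*r)**2)*r = (46 + 2*(b**2*r**2))*r = (46 + 2*b**2*r**2)*r = r*(46 + 2*b**2*r**2))
-3357968 + B(227, w(12, G)) = -3357968 + 2*227*(23 + (5 - 1*(-27))**2*227**2) = -3357968 + 2*227*(23 + (5 + 27)**2*51529) = -3357968 + 2*227*(23 + 32**2*51529) = -3357968 + 2*227*(23 + 1024*51529) = -3357968 + 2*227*(23 + 52765696) = -3357968 + 2*227*52765719 = -3357968 + 23955636426 = 23952278458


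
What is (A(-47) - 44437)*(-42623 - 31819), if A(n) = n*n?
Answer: 3143536776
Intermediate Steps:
A(n) = n²
(A(-47) - 44437)*(-42623 - 31819) = ((-47)² - 44437)*(-42623 - 31819) = (2209 - 44437)*(-74442) = -42228*(-74442) = 3143536776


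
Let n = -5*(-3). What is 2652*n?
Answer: 39780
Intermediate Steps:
n = 15
2652*n = 2652*15 = 39780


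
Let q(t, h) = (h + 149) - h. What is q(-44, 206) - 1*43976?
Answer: -43827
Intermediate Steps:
q(t, h) = 149 (q(t, h) = (149 + h) - h = 149)
q(-44, 206) - 1*43976 = 149 - 1*43976 = 149 - 43976 = -43827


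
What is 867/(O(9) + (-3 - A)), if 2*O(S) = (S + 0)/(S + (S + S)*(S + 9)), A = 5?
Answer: -21386/197 ≈ -108.56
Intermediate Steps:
O(S) = S/(2*(S + 2*S*(9 + S))) (O(S) = ((S + 0)/(S + (S + S)*(S + 9)))/2 = (S/(S + (2*S)*(9 + S)))/2 = (S/(S + 2*S*(9 + S)))/2 = S/(2*(S + 2*S*(9 + S))))
867/(O(9) + (-3 - A)) = 867/(1/(2*(19 + 2*9)) + (-3 - 1*5)) = 867/(1/(2*(19 + 18)) + (-3 - 5)) = 867/((1/2)/37 - 8) = 867/((1/2)*(1/37) - 8) = 867/(1/74 - 8) = 867/(-591/74) = -74/591*867 = -21386/197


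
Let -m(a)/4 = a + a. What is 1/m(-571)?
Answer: 1/4568 ≈ 0.00021891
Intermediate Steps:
m(a) = -8*a (m(a) = -4*(a + a) = -8*a)
1/m(-571) = 1/(-8*(-571)) = 1/4568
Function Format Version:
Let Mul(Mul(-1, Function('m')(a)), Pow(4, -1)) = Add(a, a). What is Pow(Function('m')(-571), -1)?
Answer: Rational(1, 4568) ≈ 0.00021891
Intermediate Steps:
Function('m')(a) = Mul(-8, a) (Function('m')(a) = Mul(-4, Add(a, a)) = Mul(-4, Mul(2, a)) = Mul(-8, a))
Pow(Function('m')(-571), -1) = Pow(Mul(-8, -571), -1) = Pow(4568, -1) = Rational(1, 4568)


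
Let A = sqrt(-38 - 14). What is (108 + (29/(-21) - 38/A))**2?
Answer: 65011372/5733 + 85082*I*sqrt(13)/273 ≈ 11340.0 + 1123.7*I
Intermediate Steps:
A = 2*I*sqrt(13) (A = sqrt(-52) = 2*I*sqrt(13) ≈ 7.2111*I)
(108 + (29/(-21) - 38/A))**2 = (108 + (29/(-21) - 38*(-I*sqrt(13)/26)))**2 = (108 + (29*(-1/21) - (-19)*I*sqrt(13)/13))**2 = (108 + (-29/21 + 19*I*sqrt(13)/13))**2 = (2239/21 + 19*I*sqrt(13)/13)**2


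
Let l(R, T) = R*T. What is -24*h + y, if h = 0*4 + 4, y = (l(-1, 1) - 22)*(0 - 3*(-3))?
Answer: -303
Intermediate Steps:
y = -207 (y = (-1*1 - 22)*(0 - 3*(-3)) = (-1 - 22)*(0 + 9) = -23*9 = -207)
h = 4 (h = 0 + 4 = 4)
-24*h + y = -24*4 - 207 = -96 - 207 = -303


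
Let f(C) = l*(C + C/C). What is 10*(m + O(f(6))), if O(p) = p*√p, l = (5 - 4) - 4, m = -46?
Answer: -460 - 210*I*√21 ≈ -460.0 - 962.34*I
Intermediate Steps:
l = -3 (l = 1 - 4 = -3)
f(C) = -3 - 3*C (f(C) = -3*(C + C/C) = -3*(C + 1) = -3*(1 + C) = -3 - 3*C)
O(p) = p^(3/2)
10*(m + O(f(6))) = 10*(-46 + (-3 - 3*6)^(3/2)) = 10*(-46 + (-3 - 18)^(3/2)) = 10*(-46 + (-21)^(3/2)) = 10*(-46 - 21*I*√21) = -460 - 210*I*√21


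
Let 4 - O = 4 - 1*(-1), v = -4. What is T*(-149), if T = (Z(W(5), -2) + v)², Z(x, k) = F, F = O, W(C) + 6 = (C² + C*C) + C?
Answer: -3725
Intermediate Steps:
W(C) = -6 + C + 2*C² (W(C) = -6 + ((C² + C*C) + C) = -6 + ((C² + C²) + C) = -6 + (2*C² + C) = -6 + (C + 2*C²) = -6 + C + 2*C²)
O = -1 (O = 4 - (4 - 1*(-1)) = 4 - (4 + 1) = 4 - 1*5 = 4 - 5 = -1)
F = -1
Z(x, k) = -1
T = 25 (T = (-1 - 4)² = (-5)² = 25)
T*(-149) = 25*(-149) = -3725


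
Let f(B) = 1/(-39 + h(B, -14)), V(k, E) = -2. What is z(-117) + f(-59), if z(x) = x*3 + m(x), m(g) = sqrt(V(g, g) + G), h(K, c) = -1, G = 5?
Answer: -14041/40 + sqrt(3) ≈ -349.29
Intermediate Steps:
m(g) = sqrt(3) (m(g) = sqrt(-2 + 5) = sqrt(3))
f(B) = -1/40 (f(B) = 1/(-39 - 1) = 1/(-40) = -1/40)
z(x) = sqrt(3) + 3*x (z(x) = x*3 + sqrt(3) = 3*x + sqrt(3) = sqrt(3) + 3*x)
z(-117) + f(-59) = (sqrt(3) + 3*(-117)) - 1/40 = (sqrt(3) - 351) - 1/40 = (-351 + sqrt(3)) - 1/40 = -14041/40 + sqrt(3)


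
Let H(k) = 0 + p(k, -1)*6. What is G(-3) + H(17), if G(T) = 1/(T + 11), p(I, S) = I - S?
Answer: 865/8 ≈ 108.13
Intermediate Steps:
G(T) = 1/(11 + T)
H(k) = 6 + 6*k (H(k) = 0 + (k - 1*(-1))*6 = 0 + (k + 1)*6 = 0 + (1 + k)*6 = 0 + (6 + 6*k) = 6 + 6*k)
G(-3) + H(17) = 1/(11 - 3) + (6 + 6*17) = 1/8 + (6 + 102) = ⅛ + 108 = 865/8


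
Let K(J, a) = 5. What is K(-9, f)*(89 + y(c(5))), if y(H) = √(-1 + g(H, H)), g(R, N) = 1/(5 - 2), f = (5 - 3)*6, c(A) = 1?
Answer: 445 + 5*I*√6/3 ≈ 445.0 + 4.0825*I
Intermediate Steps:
f = 12 (f = 2*6 = 12)
g(R, N) = ⅓ (g(R, N) = 1/3 = ⅓)
y(H) = I*√6/3 (y(H) = √(-1 + ⅓) = √(-⅔) = I*√6/3)
K(-9, f)*(89 + y(c(5))) = 5*(89 + I*√6/3) = 445 + 5*I*√6/3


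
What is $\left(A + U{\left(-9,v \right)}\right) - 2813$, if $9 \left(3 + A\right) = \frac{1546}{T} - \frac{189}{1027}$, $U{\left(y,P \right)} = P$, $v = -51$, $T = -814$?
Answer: $- \frac{10786240961}{3761901} \approx -2867.2$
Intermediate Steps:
$A = - \frac{12156497}{3761901}$ ($A = -3 + \frac{\frac{1546}{-814} - \frac{189}{1027}}{9} = -3 + \frac{1546 \left(- \frac{1}{814}\right) - \frac{189}{1027}}{9} = -3 + \frac{- \frac{773}{407} - \frac{189}{1027}}{9} = -3 + \frac{1}{9} \left(- \frac{870794}{417989}\right) = -3 - \frac{870794}{3761901} = - \frac{12156497}{3761901} \approx -3.2315$)
$\left(A + U{\left(-9,v \right)}\right) - 2813 = \left(- \frac{12156497}{3761901} - 51\right) - 2813 = - \frac{204013448}{3761901} - 2813 = - \frac{10786240961}{3761901}$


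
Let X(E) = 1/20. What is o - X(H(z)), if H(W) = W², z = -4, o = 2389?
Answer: 47779/20 ≈ 2388.9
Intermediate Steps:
X(E) = 1/20
o - X(H(z)) = 2389 - 1*1/20 = 2389 - 1/20 = 47779/20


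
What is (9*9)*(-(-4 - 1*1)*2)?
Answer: 810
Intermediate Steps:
(9*9)*(-(-4 - 1*1)*2) = 81*(-(-4 - 1)*2) = 81*(-1*(-5)*2) = 81*(5*2) = 81*10 = 810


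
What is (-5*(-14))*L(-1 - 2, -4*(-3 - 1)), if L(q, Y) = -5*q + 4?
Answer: 1330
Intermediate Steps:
L(q, Y) = 4 - 5*q
(-5*(-14))*L(-1 - 2, -4*(-3 - 1)) = (-5*(-14))*(4 - 5*(-1 - 2)) = 70*(4 - 5*(-3)) = 70*(4 + 15) = 70*19 = 1330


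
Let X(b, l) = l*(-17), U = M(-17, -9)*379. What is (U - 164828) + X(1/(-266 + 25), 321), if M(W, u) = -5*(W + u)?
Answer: -121015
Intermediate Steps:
M(W, u) = -5*W - 5*u
U = 49270 (U = (-5*(-17) - 5*(-9))*379 = (85 + 45)*379 = 130*379 = 49270)
X(b, l) = -17*l
(U - 164828) + X(1/(-266 + 25), 321) = (49270 - 164828) - 17*321 = -115558 - 5457 = -121015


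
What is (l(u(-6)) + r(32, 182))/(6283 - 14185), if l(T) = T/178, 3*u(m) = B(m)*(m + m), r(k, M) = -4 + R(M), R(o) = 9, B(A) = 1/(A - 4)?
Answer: -371/586065 ≈ -0.00063304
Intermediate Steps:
B(A) = 1/(-4 + A)
r(k, M) = 5 (r(k, M) = -4 + 9 = 5)
u(m) = 2*m/(3*(-4 + m)) (u(m) = ((m + m)/(-4 + m))/3 = ((2*m)/(-4 + m))/3 = (2*m/(-4 + m))/3 = 2*m/(3*(-4 + m)))
l(T) = T/178 (l(T) = T*(1/178) = T/178)
(l(u(-6)) + r(32, 182))/(6283 - 14185) = (((2/3)*(-6)/(-4 - 6))/178 + 5)/(6283 - 14185) = (((2/3)*(-6)/(-10))/178 + 5)/(-7902) = (((2/3)*(-6)*(-1/10))/178 + 5)*(-1/7902) = ((1/178)*(2/5) + 5)*(-1/7902) = (1/445 + 5)*(-1/7902) = (2226/445)*(-1/7902) = -371/586065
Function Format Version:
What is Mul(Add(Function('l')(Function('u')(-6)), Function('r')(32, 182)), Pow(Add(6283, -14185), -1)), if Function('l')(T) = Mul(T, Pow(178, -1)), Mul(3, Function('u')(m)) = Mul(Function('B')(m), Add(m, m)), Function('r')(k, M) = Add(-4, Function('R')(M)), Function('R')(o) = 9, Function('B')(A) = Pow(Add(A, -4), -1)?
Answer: Rational(-371, 586065) ≈ -0.00063304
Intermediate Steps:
Function('B')(A) = Pow(Add(-4, A), -1)
Function('r')(k, M) = 5 (Function('r')(k, M) = Add(-4, 9) = 5)
Function('u')(m) = Mul(Rational(2, 3), m, Pow(Add(-4, m), -1)) (Function('u')(m) = Mul(Rational(1, 3), Mul(Pow(Add(-4, m), -1), Add(m, m))) = Mul(Rational(1, 3), Mul(Pow(Add(-4, m), -1), Mul(2, m))) = Mul(Rational(1, 3), Mul(2, m, Pow(Add(-4, m), -1))) = Mul(Rational(2, 3), m, Pow(Add(-4, m), -1)))
Function('l')(T) = Mul(Rational(1, 178), T) (Function('l')(T) = Mul(T, Rational(1, 178)) = Mul(Rational(1, 178), T))
Mul(Add(Function('l')(Function('u')(-6)), Function('r')(32, 182)), Pow(Add(6283, -14185), -1)) = Mul(Add(Mul(Rational(1, 178), Mul(Rational(2, 3), -6, Pow(Add(-4, -6), -1))), 5), Pow(Add(6283, -14185), -1)) = Mul(Add(Mul(Rational(1, 178), Mul(Rational(2, 3), -6, Pow(-10, -1))), 5), Pow(-7902, -1)) = Mul(Add(Mul(Rational(1, 178), Mul(Rational(2, 3), -6, Rational(-1, 10))), 5), Rational(-1, 7902)) = Mul(Add(Mul(Rational(1, 178), Rational(2, 5)), 5), Rational(-1, 7902)) = Mul(Add(Rational(1, 445), 5), Rational(-1, 7902)) = Mul(Rational(2226, 445), Rational(-1, 7902)) = Rational(-371, 586065)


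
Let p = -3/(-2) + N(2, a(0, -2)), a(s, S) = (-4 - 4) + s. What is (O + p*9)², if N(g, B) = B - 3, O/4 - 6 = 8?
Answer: 3481/4 ≈ 870.25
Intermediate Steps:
O = 56 (O = 24 + 4*8 = 24 + 32 = 56)
a(s, S) = -8 + s
N(g, B) = -3 + B
p = -19/2 (p = -3/(-2) + (-3 + (-8 + 0)) = -3*(-½) + (-3 - 8) = 3/2 - 11 = -19/2 ≈ -9.5000)
(O + p*9)² = (56 - 19/2*9)² = (56 - 171/2)² = (-59/2)² = 3481/4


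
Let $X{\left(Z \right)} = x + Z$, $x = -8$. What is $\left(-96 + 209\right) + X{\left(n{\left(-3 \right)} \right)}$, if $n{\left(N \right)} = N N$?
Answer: $114$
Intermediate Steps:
$n{\left(N \right)} = N^{2}$
$X{\left(Z \right)} = -8 + Z$
$\left(-96 + 209\right) + X{\left(n{\left(-3 \right)} \right)} = \left(-96 + 209\right) - \left(8 - \left(-3\right)^{2}\right) = 113 + \left(-8 + 9\right) = 113 + 1 = 114$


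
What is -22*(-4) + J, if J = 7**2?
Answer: 137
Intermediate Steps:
J = 49
-22*(-4) + J = -22*(-4) + 49 = 88 + 49 = 137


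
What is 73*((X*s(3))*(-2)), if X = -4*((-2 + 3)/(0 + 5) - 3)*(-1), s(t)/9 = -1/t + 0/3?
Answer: -24528/5 ≈ -4905.6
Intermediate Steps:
s(t) = -9/t (s(t) = 9*(-1/t + 0/3) = 9*(-1/t + 0*(⅓)) = 9*(-1/t + 0) = 9*(-1/t) = -9/t)
X = -56/5 (X = -4*(1/5 - 3)*(-1) = -4*(1*(⅕) - 3)*(-1) = -4*(⅕ - 3)*(-1) = -4*(-14/5)*(-1) = (56/5)*(-1) = -56/5 ≈ -11.200)
73*((X*s(3))*(-2)) = 73*(-(-504)/(5*3)*(-2)) = 73*(-56/5*(-3)*(-2)) = 73*((168/5)*(-2)) = 73*(-336/5) = -24528/5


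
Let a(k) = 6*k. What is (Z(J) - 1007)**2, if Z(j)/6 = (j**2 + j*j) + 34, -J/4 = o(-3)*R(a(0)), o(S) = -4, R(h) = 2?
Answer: 131905225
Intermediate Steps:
J = 32 (J = -(-16)*2 = -4*(-8) = 32)
Z(j) = 204 + 12*j**2 (Z(j) = 6*((j**2 + j*j) + 34) = 6*((j**2 + j**2) + 34) = 6*(2*j**2 + 34) = 6*(34 + 2*j**2) = 204 + 12*j**2)
(Z(J) - 1007)**2 = ((204 + 12*32**2) - 1007)**2 = ((204 + 12*1024) - 1007)**2 = ((204 + 12288) - 1007)**2 = (12492 - 1007)**2 = 11485**2 = 131905225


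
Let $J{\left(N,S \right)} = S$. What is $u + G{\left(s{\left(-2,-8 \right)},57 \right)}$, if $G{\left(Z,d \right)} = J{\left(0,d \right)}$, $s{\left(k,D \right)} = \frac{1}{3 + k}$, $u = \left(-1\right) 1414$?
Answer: $-1357$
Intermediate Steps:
$u = -1414$
$G{\left(Z,d \right)} = d$
$u + G{\left(s{\left(-2,-8 \right)},57 \right)} = -1414 + 57 = -1357$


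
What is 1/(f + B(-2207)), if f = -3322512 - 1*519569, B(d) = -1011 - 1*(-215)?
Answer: -1/3842877 ≈ -2.6022e-7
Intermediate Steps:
B(d) = -796 (B(d) = -1011 + 215 = -796)
f = -3842081 (f = -3322512 - 519569 = -3842081)
1/(f + B(-2207)) = 1/(-3842081 - 796) = 1/(-3842877) = -1/3842877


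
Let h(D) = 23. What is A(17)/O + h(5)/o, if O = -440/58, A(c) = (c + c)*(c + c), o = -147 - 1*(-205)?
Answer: -484833/3190 ≈ -151.99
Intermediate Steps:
o = 58 (o = -147 + 205 = 58)
A(c) = 4*c**2 (A(c) = (2*c)*(2*c) = 4*c**2)
O = -220/29 (O = -440*1/58 = -220/29 ≈ -7.5862)
A(17)/O + h(5)/o = (4*17**2)/(-220/29) + 23/58 = (4*289)*(-29/220) + 23*(1/58) = 1156*(-29/220) + 23/58 = -8381/55 + 23/58 = -484833/3190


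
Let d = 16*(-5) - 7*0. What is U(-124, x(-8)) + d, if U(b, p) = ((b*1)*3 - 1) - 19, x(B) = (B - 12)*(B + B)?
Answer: -472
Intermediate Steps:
x(B) = 2*B*(-12 + B) (x(B) = (-12 + B)*(2*B) = 2*B*(-12 + B))
U(b, p) = -20 + 3*b (U(b, p) = (b*3 - 1) - 19 = (3*b - 1) - 19 = (-1 + 3*b) - 19 = -20 + 3*b)
d = -80 (d = -80 + 0 = -80)
U(-124, x(-8)) + d = (-20 + 3*(-124)) - 80 = (-20 - 372) - 80 = -392 - 80 = -472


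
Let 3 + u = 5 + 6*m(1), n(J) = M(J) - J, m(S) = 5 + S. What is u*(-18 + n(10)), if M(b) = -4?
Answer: -1216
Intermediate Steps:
n(J) = -4 - J
u = 38 (u = -3 + (5 + 6*(5 + 1)) = -3 + (5 + 6*6) = -3 + (5 + 36) = -3 + 41 = 38)
u*(-18 + n(10)) = 38*(-18 + (-4 - 1*10)) = 38*(-18 + (-4 - 10)) = 38*(-18 - 14) = 38*(-32) = -1216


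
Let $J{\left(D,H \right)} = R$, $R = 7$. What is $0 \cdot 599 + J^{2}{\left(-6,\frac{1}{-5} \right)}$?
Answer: $49$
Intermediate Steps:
$J{\left(D,H \right)} = 7$
$0 \cdot 599 + J^{2}{\left(-6,\frac{1}{-5} \right)} = 0 \cdot 599 + 7^{2} = 0 + 49 = 49$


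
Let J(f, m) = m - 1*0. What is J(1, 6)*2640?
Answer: 15840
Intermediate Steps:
J(f, m) = m (J(f, m) = m + 0 = m)
J(1, 6)*2640 = 6*2640 = 15840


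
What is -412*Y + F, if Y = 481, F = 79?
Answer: -198093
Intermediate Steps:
-412*Y + F = -412*481 + 79 = -198172 + 79 = -198093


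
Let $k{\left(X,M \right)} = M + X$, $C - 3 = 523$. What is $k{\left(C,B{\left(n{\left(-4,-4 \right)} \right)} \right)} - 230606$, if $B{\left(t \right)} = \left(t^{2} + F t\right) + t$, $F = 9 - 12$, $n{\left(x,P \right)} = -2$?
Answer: $-230072$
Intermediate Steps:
$F = -3$
$C = 526$ ($C = 3 + 523 = 526$)
$B{\left(t \right)} = t^{2} - 2 t$ ($B{\left(t \right)} = \left(t^{2} - 3 t\right) + t = t^{2} - 2 t$)
$k{\left(C,B{\left(n{\left(-4,-4 \right)} \right)} \right)} - 230606 = \left(- 2 \left(-2 - 2\right) + 526\right) - 230606 = \left(\left(-2\right) \left(-4\right) + 526\right) - 230606 = \left(8 + 526\right) - 230606 = 534 - 230606 = -230072$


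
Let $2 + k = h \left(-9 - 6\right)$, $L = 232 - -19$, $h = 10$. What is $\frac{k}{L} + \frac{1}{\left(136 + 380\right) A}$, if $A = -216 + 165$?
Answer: $- \frac{4000283}{6605316} \approx -0.60562$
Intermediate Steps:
$L = 251$ ($L = 232 + 19 = 251$)
$k = -152$ ($k = -2 + 10 \left(-9 - 6\right) = -2 + 10 \left(-15\right) = -2 - 150 = -152$)
$A = -51$
$\frac{k}{L} + \frac{1}{\left(136 + 380\right) A} = - \frac{152}{251} + \frac{1}{\left(136 + 380\right) \left(-51\right)} = \left(-152\right) \frac{1}{251} + \frac{1}{516} \left(- \frac{1}{51}\right) = - \frac{152}{251} + \frac{1}{516} \left(- \frac{1}{51}\right) = - \frac{152}{251} - \frac{1}{26316} = - \frac{4000283}{6605316}$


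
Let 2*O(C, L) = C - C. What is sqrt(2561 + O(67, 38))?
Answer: sqrt(2561) ≈ 50.606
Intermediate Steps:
O(C, L) = 0 (O(C, L) = (C - C)/2 = (1/2)*0 = 0)
sqrt(2561 + O(67, 38)) = sqrt(2561 + 0) = sqrt(2561)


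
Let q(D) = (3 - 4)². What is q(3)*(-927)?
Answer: -927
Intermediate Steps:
q(D) = 1 (q(D) = (-1)² = 1)
q(3)*(-927) = 1*(-927) = -927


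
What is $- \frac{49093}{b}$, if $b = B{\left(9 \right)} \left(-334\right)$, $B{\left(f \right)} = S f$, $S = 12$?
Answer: $\frac{49093}{36072} \approx 1.361$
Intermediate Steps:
$B{\left(f \right)} = 12 f$
$b = -36072$ ($b = 12 \cdot 9 \left(-334\right) = 108 \left(-334\right) = -36072$)
$- \frac{49093}{b} = - \frac{49093}{-36072} = \left(-49093\right) \left(- \frac{1}{36072}\right) = \frac{49093}{36072}$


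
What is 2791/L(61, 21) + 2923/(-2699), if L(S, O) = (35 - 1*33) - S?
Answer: -7705366/159241 ≈ -48.388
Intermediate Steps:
L(S, O) = 2 - S (L(S, O) = (35 - 33) - S = 2 - S)
2791/L(61, 21) + 2923/(-2699) = 2791/(2 - 1*61) + 2923/(-2699) = 2791/(2 - 61) + 2923*(-1/2699) = 2791/(-59) - 2923/2699 = 2791*(-1/59) - 2923/2699 = -2791/59 - 2923/2699 = -7705366/159241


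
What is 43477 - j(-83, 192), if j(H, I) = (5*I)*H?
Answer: 123157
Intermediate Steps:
j(H, I) = 5*H*I
43477 - j(-83, 192) = 43477 - 5*(-83)*192 = 43477 - 1*(-79680) = 43477 + 79680 = 123157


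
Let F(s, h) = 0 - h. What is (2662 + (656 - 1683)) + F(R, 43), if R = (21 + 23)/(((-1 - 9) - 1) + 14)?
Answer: 1592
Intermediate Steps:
R = 44/3 (R = 44/((-10 - 1) + 14) = 44/(-11 + 14) = 44/3 ≈ 14.667)
F(s, h) = -h
(2662 + (656 - 1683)) + F(R, 43) = (2662 + (656 - 1683)) - 1*43 = (2662 - 1027) - 43 = 1635 - 43 = 1592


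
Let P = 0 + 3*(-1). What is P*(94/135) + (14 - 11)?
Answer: 41/45 ≈ 0.91111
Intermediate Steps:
P = -3 (P = 0 - 3 = -3)
P*(94/135) + (14 - 11) = -282/135 + (14 - 11) = -282/135 + 3 = -3*94/135 + 3 = -94/45 + 3 = 41/45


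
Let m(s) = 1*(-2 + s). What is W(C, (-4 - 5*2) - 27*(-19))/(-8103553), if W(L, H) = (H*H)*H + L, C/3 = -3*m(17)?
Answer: -124251364/8103553 ≈ -15.333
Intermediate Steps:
m(s) = -2 + s
C = -135 (C = 3*(-3*(-2 + 17)) = 3*(-3*15) = 3*(-45) = -135)
W(L, H) = L + H³ (W(L, H) = H²*H + L = H³ + L = L + H³)
W(C, (-4 - 5*2) - 27*(-19))/(-8103553) = (-135 + ((-4 - 5*2) - 27*(-19))³)/(-8103553) = (-135 + ((-4 - 1*10) + 513)³)*(-1/8103553) = (-135 + ((-4 - 10) + 513)³)*(-1/8103553) = (-135 + (-14 + 513)³)*(-1/8103553) = (-135 + 499³)*(-1/8103553) = (-135 + 124251499)*(-1/8103553) = 124251364*(-1/8103553) = -124251364/8103553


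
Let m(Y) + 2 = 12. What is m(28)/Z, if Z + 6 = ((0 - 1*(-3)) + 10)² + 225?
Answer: 5/194 ≈ 0.025773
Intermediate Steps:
m(Y) = 10 (m(Y) = -2 + 12 = 10)
Z = 388 (Z = -6 + (((0 - 1*(-3)) + 10)² + 225) = -6 + (((0 + 3) + 10)² + 225) = -6 + ((3 + 10)² + 225) = -6 + (13² + 225) = -6 + (169 + 225) = -6 + 394 = 388)
m(28)/Z = 10/388 = 10*(1/388) = 5/194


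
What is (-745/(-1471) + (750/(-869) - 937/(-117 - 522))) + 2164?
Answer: 1768533225212/816833061 ≈ 2165.1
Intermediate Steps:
(-745/(-1471) + (750/(-869) - 937/(-117 - 522))) + 2164 = (-745*(-1/1471) + (750*(-1/869) - 937/(-639))) + 2164 = (745/1471 + (-750/869 - 937*(-1/639))) + 2164 = (745/1471 + (-750/869 + 937/639)) + 2164 = (745/1471 + 335003/555291) + 2164 = 906481208/816833061 + 2164 = 1768533225212/816833061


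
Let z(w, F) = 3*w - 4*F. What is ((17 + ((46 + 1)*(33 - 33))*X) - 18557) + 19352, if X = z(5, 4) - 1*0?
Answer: 812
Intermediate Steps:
z(w, F) = -4*F + 3*w
X = -1 (X = (-4*4 + 3*5) - 1*0 = (-16 + 15) + 0 = -1 + 0 = -1)
((17 + ((46 + 1)*(33 - 33))*X) - 18557) + 19352 = ((17 + ((46 + 1)*(33 - 33))*(-1)) - 18557) + 19352 = ((17 + (47*0)*(-1)) - 18557) + 19352 = ((17 + 0*(-1)) - 18557) + 19352 = ((17 + 0) - 18557) + 19352 = (17 - 18557) + 19352 = -18540 + 19352 = 812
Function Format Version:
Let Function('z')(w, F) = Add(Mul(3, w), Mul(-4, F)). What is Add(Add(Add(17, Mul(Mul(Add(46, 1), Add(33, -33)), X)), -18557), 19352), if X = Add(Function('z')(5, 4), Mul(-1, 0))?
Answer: 812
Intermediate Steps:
Function('z')(w, F) = Add(Mul(-4, F), Mul(3, w))
X = -1 (X = Add(Add(Mul(-4, 4), Mul(3, 5)), Mul(-1, 0)) = Add(Add(-16, 15), 0) = Add(-1, 0) = -1)
Add(Add(Add(17, Mul(Mul(Add(46, 1), Add(33, -33)), X)), -18557), 19352) = Add(Add(Add(17, Mul(Mul(Add(46, 1), Add(33, -33)), -1)), -18557), 19352) = Add(Add(Add(17, Mul(Mul(47, 0), -1)), -18557), 19352) = Add(Add(Add(17, Mul(0, -1)), -18557), 19352) = Add(Add(Add(17, 0), -18557), 19352) = Add(Add(17, -18557), 19352) = Add(-18540, 19352) = 812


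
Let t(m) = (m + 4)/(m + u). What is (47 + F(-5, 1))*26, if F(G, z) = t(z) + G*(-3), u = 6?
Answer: 11414/7 ≈ 1630.6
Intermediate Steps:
t(m) = (4 + m)/(6 + m) (t(m) = (m + 4)/(m + 6) = (4 + m)/(6 + m))
F(G, z) = -3*G + (4 + z)/(6 + z) (F(G, z) = (4 + z)/(6 + z) + G*(-3) = (4 + z)/(6 + z) - 3*G = -3*G + (4 + z)/(6 + z))
(47 + F(-5, 1))*26 = (47 + (4 + 1 - 3*(-5)*(6 + 1))/(6 + 1))*26 = (47 + (4 + 1 - 3*(-5)*7)/7)*26 = (47 + (4 + 1 + 105)/7)*26 = (47 + (⅐)*110)*26 = (47 + 110/7)*26 = (439/7)*26 = 11414/7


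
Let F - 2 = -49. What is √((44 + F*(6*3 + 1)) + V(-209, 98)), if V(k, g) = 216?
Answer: I*√633 ≈ 25.159*I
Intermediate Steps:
F = -47 (F = 2 - 49 = -47)
√((44 + F*(6*3 + 1)) + V(-209, 98)) = √((44 - 47*(6*3 + 1)) + 216) = √((44 - 47*(18 + 1)) + 216) = √((44 - 47*19) + 216) = √((44 - 893) + 216) = √(-849 + 216) = √(-633) = I*√633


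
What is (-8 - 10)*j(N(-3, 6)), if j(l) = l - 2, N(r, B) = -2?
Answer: 72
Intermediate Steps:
j(l) = -2 + l
(-8 - 10)*j(N(-3, 6)) = (-8 - 10)*(-2 - 2) = -18*(-4) = 72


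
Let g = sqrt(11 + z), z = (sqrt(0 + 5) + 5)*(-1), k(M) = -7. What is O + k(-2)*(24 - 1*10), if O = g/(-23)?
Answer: -98 - sqrt(6 - sqrt(5))/23 ≈ -98.084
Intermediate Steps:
z = -5 - sqrt(5) (z = (sqrt(5) + 5)*(-1) = (5 + sqrt(5))*(-1) = -5 - sqrt(5) ≈ -7.2361)
g = sqrt(6 - sqrt(5)) (g = sqrt(11 + (-5 - sqrt(5))) = sqrt(6 - sqrt(5)) ≈ 1.9401)
O = -sqrt(6 - sqrt(5))/23 (O = sqrt(6 - sqrt(5))/(-23) = sqrt(6 - sqrt(5))*(-1/23) = -sqrt(6 - sqrt(5))/23 ≈ -0.084352)
O + k(-2)*(24 - 1*10) = -sqrt(6 - sqrt(5))/23 - 7*(24 - 1*10) = -sqrt(6 - sqrt(5))/23 - 7*(24 - 10) = -sqrt(6 - sqrt(5))/23 - 7*14 = -sqrt(6 - sqrt(5))/23 - 98 = -98 - sqrt(6 - sqrt(5))/23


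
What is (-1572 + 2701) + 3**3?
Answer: 1156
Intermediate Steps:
(-1572 + 2701) + 3**3 = 1129 + 27 = 1156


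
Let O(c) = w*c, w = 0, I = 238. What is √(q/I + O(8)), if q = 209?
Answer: √49742/238 ≈ 0.93710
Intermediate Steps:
O(c) = 0 (O(c) = 0*c = 0)
√(q/I + O(8)) = √(209/238 + 0) = √(209/238) = √49742/238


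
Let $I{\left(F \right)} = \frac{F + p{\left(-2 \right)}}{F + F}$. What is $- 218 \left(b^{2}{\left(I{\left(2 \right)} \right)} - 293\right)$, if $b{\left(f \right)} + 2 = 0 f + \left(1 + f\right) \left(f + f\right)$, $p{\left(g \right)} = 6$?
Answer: $42074$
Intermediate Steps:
$I{\left(F \right)} = \frac{6 + F}{2 F}$ ($I{\left(F \right)} = \frac{F + 6}{F + F} = \frac{6 + F}{2 F}$)
$b{\left(f \right)} = -2 + 2 f \left(1 + f\right)$ ($b{\left(f \right)} = -2 + \left(0 f + \left(1 + f\right) \left(f + f\right)\right) = -2 + \left(0 + \left(1 + f\right) 2 f\right) = -2 + \left(0 + 2 f \left(1 + f\right)\right) = -2 + 2 f \left(1 + f\right)$)
$- 218 \left(b^{2}{\left(I{\left(2 \right)} \right)} - 293\right) = - 218 \left(\left(-2 + 2 \frac{6 + 2}{2 \cdot 2} + 2 \left(\frac{6 + 2}{2 \cdot 2}\right)^{2}\right)^{2} - 293\right) = - 218 \left(\left(-2 + 2 \cdot \frac{1}{2} \cdot \frac{1}{2} \cdot 8 + 2 \left(\frac{1}{2} \cdot \frac{1}{2} \cdot 8\right)^{2}\right)^{2} - 293\right) = - 218 \left(\left(-2 + 2 \cdot 2 + 2 \cdot 2^{2}\right)^{2} - 293\right) = - 218 \left(\left(-2 + 4 + 2 \cdot 4\right)^{2} - 293\right) = - 218 \left(\left(-2 + 4 + 8\right)^{2} - 293\right) = - 218 \left(10^{2} - 293\right) = - 218 \left(100 - 293\right) = \left(-218\right) \left(-193\right) = 42074$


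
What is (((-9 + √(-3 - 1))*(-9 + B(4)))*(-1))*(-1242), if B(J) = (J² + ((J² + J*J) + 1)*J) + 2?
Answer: -1576098 + 350244*I ≈ -1.5761e+6 + 3.5024e+5*I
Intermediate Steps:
B(J) = 2 + J² + J*(1 + 2*J²) (B(J) = (J² + ((J² + J²) + 1)*J) + 2 = (J² + (2*J² + 1)*J) + 2 = (J² + (1 + 2*J²)*J) + 2 = (J² + J*(1 + 2*J²)) + 2 = 2 + J² + J*(1 + 2*J²))
(((-9 + √(-3 - 1))*(-9 + B(4)))*(-1))*(-1242) = (((-9 + √(-3 - 1))*(-9 + (2 + 4 + 4² + 2*4³)))*(-1))*(-1242) = (((-9 + √(-4))*(-9 + (2 + 4 + 16 + 2*64)))*(-1))*(-1242) = (((-9 + 2*I)*(-9 + (2 + 4 + 16 + 128)))*(-1))*(-1242) = (((-9 + 2*I)*(-9 + 150))*(-1))*(-1242) = (((-9 + 2*I)*141)*(-1))*(-1242) = ((-1269 + 282*I)*(-1))*(-1242) = (1269 - 282*I)*(-1242) = -1576098 + 350244*I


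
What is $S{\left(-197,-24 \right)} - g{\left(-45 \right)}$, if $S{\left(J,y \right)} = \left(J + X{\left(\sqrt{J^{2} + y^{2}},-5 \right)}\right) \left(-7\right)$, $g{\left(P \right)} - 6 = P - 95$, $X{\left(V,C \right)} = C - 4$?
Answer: $1576$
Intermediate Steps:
$X{\left(V,C \right)} = -4 + C$
$g{\left(P \right)} = -89 + P$ ($g{\left(P \right)} = 6 + \left(P - 95\right) = 6 + \left(-95 + P\right) = -89 + P$)
$S{\left(J,y \right)} = 63 - 7 J$ ($S{\left(J,y \right)} = \left(J - 9\right) \left(-7\right) = \left(-9 + J\right) \left(-7\right) = 63 - 7 J$)
$S{\left(-197,-24 \right)} - g{\left(-45 \right)} = \left(63 - -1379\right) - \left(-89 - 45\right) = \left(63 + 1379\right) - -134 = 1442 + 134 = 1576$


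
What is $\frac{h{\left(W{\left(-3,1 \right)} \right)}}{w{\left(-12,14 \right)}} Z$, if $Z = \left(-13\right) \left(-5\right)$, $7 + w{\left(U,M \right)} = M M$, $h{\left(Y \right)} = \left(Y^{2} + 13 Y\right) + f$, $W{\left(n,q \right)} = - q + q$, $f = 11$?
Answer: $\frac{715}{189} \approx 3.7831$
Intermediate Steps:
$W{\left(n,q \right)} = 0$
$h{\left(Y \right)} = 11 + Y^{2} + 13 Y$ ($h{\left(Y \right)} = \left(Y^{2} + 13 Y\right) + 11 = 11 + Y^{2} + 13 Y$)
$w{\left(U,M \right)} = -7 + M^{2}$ ($w{\left(U,M \right)} = -7 + M M = -7 + M^{2}$)
$Z = 65$
$\frac{h{\left(W{\left(-3,1 \right)} \right)}}{w{\left(-12,14 \right)}} Z = \frac{11 + 0^{2} + 13 \cdot 0}{-7 + 14^{2}} \cdot 65 = \frac{11 + 0 + 0}{-7 + 196} \cdot 65 = \frac{11}{189} \cdot 65 = \frac{715}{189}$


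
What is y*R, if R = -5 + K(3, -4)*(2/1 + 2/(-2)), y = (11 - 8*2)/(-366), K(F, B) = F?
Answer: -5/183 ≈ -0.027322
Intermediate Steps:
y = 5/366 (y = (11 - 16)*(-1/366) = -5*(-1/366) = 5/366 ≈ 0.013661)
R = -2 (R = -5 + 3*(2/1 + 2/(-2)) = -5 + 3*(2*1 + 2*(-1/2)) = -5 + 3*(2 - 1) = -5 + 3*1 = -5 + 3 = -2)
y*R = (5/366)*(-2) = -5/183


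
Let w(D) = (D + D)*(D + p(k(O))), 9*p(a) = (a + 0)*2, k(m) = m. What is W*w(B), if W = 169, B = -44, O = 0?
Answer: 654368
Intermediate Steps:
p(a) = 2*a/9 (p(a) = ((a + 0)*2)/9 = (a*2)/9 = (2*a)/9 = 2*a/9)
w(D) = 2*D² (w(D) = (D + D)*(D + (2/9)*0) = (2*D)*(D + 0) = (2*D)*D = 2*D²)
W*w(B) = 169*(2*(-44)²) = 169*(2*1936) = 169*3872 = 654368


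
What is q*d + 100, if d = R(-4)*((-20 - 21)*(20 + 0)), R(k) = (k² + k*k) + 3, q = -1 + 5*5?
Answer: -688700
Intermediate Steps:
q = 24 (q = -1 + 25 = 24)
R(k) = 3 + 2*k² (R(k) = (k² + k²) + 3 = 2*k² + 3 = 3 + 2*k²)
d = -28700 (d = (3 + 2*(-4)²)*((-20 - 21)*(20 + 0)) = (3 + 2*16)*(-41*20) = (3 + 32)*(-820) = 35*(-820) = -28700)
q*d + 100 = 24*(-28700) + 100 = -688800 + 100 = -688700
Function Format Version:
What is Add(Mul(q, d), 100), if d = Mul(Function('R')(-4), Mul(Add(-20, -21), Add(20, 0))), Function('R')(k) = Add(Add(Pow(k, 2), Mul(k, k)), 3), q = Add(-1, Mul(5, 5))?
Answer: -688700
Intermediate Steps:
q = 24 (q = Add(-1, 25) = 24)
Function('R')(k) = Add(3, Mul(2, Pow(k, 2))) (Function('R')(k) = Add(Add(Pow(k, 2), Pow(k, 2)), 3) = Add(Mul(2, Pow(k, 2)), 3) = Add(3, Mul(2, Pow(k, 2))))
d = -28700 (d = Mul(Add(3, Mul(2, Pow(-4, 2))), Mul(Add(-20, -21), Add(20, 0))) = Mul(Add(3, Mul(2, 16)), Mul(-41, 20)) = Mul(Add(3, 32), -820) = Mul(35, -820) = -28700)
Add(Mul(q, d), 100) = Add(Mul(24, -28700), 100) = Add(-688800, 100) = -688700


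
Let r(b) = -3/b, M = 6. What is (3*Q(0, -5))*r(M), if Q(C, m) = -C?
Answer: 0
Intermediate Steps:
(3*Q(0, -5))*r(M) = (3*(-1*0))*(-3/6) = (3*0)*(-3*1/6) = 0*(-1/2) = 0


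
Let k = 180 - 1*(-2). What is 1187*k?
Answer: 216034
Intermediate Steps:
k = 182 (k = 180 + 2 = 182)
1187*k = 1187*182 = 216034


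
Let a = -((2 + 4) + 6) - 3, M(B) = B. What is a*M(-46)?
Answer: 690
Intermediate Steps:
a = -15 (a = -(6 + 6) - 3 = -1*12 - 3 = -12 - 3 = -15)
a*M(-46) = -15*(-46) = 690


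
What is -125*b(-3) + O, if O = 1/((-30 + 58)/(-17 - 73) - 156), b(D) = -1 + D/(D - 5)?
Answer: 2197945/28136 ≈ 78.119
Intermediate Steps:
b(D) = -1 + D/(-5 + D)
O = -45/7034 (O = 1/(28/(-90) - 156) = 1/(28*(-1/90) - 156) = 1/(-14/45 - 156) = 1/(-7034/45) = -45/7034 ≈ -0.0063975)
-125*b(-3) + O = -625/(-5 - 3) - 45/7034 = -625/(-8) - 45/7034 = -625*(-1)/8 - 45/7034 = -125*(-5/8) - 45/7034 = 625/8 - 45/7034 = 2197945/28136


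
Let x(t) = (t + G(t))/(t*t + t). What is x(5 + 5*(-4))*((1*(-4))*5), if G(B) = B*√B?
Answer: 10/7 + 10*I*√15/7 ≈ 1.4286 + 5.5328*I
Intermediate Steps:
G(B) = B^(3/2)
x(t) = (t + t^(3/2))/(t + t²) (x(t) = (t + t^(3/2))/(t*t + t) = (t + t^(3/2))/(t² + t) = (t + t^(3/2))/(t + t²))
x(5 + 5*(-4))*((1*(-4))*5) = ((1 + √(5 + 5*(-4)))/(1 + (5 + 5*(-4))))*((1*(-4))*5) = ((1 + √(5 - 20))/(1 + (5 - 20)))*(-4*5) = ((1 + √(-15))/(1 - 15))*(-20) = ((1 + I*√15)/(-14))*(-20) = -(1 + I*√15)/14*(-20) = (-1/14 - I*√15/14)*(-20) = 10/7 + 10*I*√15/7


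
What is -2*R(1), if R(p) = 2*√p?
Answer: -4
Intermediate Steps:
-2*R(1) = -4*√1 = -4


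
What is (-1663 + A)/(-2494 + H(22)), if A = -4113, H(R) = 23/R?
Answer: 127072/54845 ≈ 2.3169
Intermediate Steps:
(-1663 + A)/(-2494 + H(22)) = (-1663 - 4113)/(-2494 + 23/22) = -5776/(-2494 + 23*(1/22)) = -5776/(-2494 + 23/22) = -5776/(-54845/22) = -5776*(-22/54845) = 127072/54845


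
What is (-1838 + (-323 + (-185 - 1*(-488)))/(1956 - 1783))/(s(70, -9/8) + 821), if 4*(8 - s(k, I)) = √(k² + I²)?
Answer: -89981278208/40563950273 - 3391936*√313681/40563950273 ≈ -2.2651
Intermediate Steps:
s(k, I) = 8 - √(I² + k²)/4 (s(k, I) = 8 - √(k² + I²)/4 = 8 - √(I² + k²)/4)
(-1838 + (-323 + (-185 - 1*(-488)))/(1956 - 1783))/(s(70, -9/8) + 821) = (-1838 + (-323 + (-185 - 1*(-488)))/(1956 - 1783))/((8 - √((-9/8)² + 70²)/4) + 821) = (-1838 + (-323 + (-185 + 488))/173)/((8 - √((-9*⅛)² + 4900)/4) + 821) = (-1838 + (-323 + 303)*(1/173))/((8 - √((-9/8)² + 4900)/4) + 821) = (-1838 - 20*1/173)/((8 - √(81/64 + 4900)/4) + 821) = (-1838 - 20/173)/((8 - √313681/32) + 821) = -317994/(173*((8 - √313681/32) + 821)) = -317994/(173*(829 - √313681/32))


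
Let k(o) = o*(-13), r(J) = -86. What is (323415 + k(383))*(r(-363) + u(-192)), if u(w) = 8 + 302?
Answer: 71329664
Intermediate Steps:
u(w) = 310
k(o) = -13*o
(323415 + k(383))*(r(-363) + u(-192)) = (323415 - 13*383)*(-86 + 310) = (323415 - 4979)*224 = 318436*224 = 71329664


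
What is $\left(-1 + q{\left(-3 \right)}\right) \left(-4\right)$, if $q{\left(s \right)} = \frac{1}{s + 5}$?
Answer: $2$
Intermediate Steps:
$q{\left(s \right)} = \frac{1}{5 + s}$
$\left(-1 + q{\left(-3 \right)}\right) \left(-4\right) = \left(-1 + \frac{1}{5 - 3}\right) \left(-4\right) = \left(-1 + \frac{1}{2}\right) \left(-4\right) = \left(- \frac{1}{2}\right) \left(-4\right) = 2$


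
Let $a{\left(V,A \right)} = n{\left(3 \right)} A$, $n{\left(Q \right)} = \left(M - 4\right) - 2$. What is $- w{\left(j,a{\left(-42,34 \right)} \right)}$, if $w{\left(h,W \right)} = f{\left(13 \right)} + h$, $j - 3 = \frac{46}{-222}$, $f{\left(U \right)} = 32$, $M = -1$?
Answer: $- \frac{3862}{111} \approx -34.793$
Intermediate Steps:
$j = \frac{310}{111}$ ($j = 3 + \frac{46}{-222} = 3 + 46 \left(- \frac{1}{222}\right) = 3 - \frac{23}{111} = \frac{310}{111} \approx 2.7928$)
$n{\left(Q \right)} = -7$ ($n{\left(Q \right)} = \left(-1 - 4\right) - 2 = -5 - 2 = -7$)
$a{\left(V,A \right)} = - 7 A$
$w{\left(h,W \right)} = 32 + h$
$- w{\left(j,a{\left(-42,34 \right)} \right)} = - (32 + \frac{310}{111}) = \left(-1\right) \frac{3862}{111} = - \frac{3862}{111}$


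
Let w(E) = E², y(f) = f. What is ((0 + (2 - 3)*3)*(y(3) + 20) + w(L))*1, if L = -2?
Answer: -65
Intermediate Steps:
((0 + (2 - 3)*3)*(y(3) + 20) + w(L))*1 = ((0 + (2 - 3)*3)*(3 + 20) + (-2)²)*1 = ((0 - 1*3)*23 + 4)*1 = ((0 - 3)*23 + 4)*1 = (-3*23 + 4)*1 = (-69 + 4)*1 = -65*1 = -65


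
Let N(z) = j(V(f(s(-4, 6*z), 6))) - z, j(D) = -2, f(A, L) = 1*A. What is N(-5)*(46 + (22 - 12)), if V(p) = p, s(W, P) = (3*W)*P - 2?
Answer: 168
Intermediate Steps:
s(W, P) = -2 + 3*P*W (s(W, P) = 3*P*W - 2 = -2 + 3*P*W)
f(A, L) = A
N(z) = -2 - z
N(-5)*(46 + (22 - 12)) = (-2 - 1*(-5))*(46 + (22 - 12)) = (-2 + 5)*(46 + 10) = 3*56 = 168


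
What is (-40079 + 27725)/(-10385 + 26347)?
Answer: -6177/7981 ≈ -0.77396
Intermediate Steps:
(-40079 + 27725)/(-10385 + 26347) = -12354/15962 = -12354*1/15962 = -6177/7981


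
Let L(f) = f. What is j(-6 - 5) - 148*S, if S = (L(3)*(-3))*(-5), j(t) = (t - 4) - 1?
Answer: -6676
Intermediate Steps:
j(t) = -5 + t (j(t) = (-4 + t) - 1 = -5 + t)
S = 45 (S = (3*(-3))*(-5) = -9*(-5) = 45)
j(-6 - 5) - 148*S = (-5 + (-6 - 5)) - 148*45 = (-5 - 11) - 6660 = -16 - 6660 = -6676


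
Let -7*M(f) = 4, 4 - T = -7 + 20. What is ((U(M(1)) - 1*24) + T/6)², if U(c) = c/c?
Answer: 2401/4 ≈ 600.25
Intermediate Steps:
T = -9 (T = 4 - (-7 + 20) = 4 - 1*13 = 4 - 13 = -9)
M(f) = -4/7 (M(f) = -⅐*4 = -4/7)
U(c) = 1
((U(M(1)) - 1*24) + T/6)² = ((1 - 1*24) - 9/6)² = ((1 - 24) - 9*⅙)² = (-23 - 3/2)² = (-49/2)² = 2401/4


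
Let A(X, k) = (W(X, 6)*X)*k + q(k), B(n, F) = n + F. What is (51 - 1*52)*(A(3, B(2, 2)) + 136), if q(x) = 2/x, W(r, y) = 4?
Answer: -369/2 ≈ -184.50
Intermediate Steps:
B(n, F) = F + n
A(X, k) = 2/k + 4*X*k (A(X, k) = (4*X)*k + 2/k = 4*X*k + 2/k = 2/k + 4*X*k)
(51 - 1*52)*(A(3, B(2, 2)) + 136) = (51 - 1*52)*((2/(2 + 2) + 4*3*(2 + 2)) + 136) = (51 - 52)*((2/4 + 4*3*4) + 136) = -((2*(1/4) + 48) + 136) = -((1/2 + 48) + 136) = -(97/2 + 136) = -1*369/2 = -369/2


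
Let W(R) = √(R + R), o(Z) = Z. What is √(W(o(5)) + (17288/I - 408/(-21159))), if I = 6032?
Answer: √(81599218411074 + 28280719833444*√10)/5317962 ≈ 2.4592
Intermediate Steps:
W(R) = √2*√R (W(R) = √(2*R) = √2*√R)
√(W(o(5)) + (17288/I - 408/(-21159))) = √(√2*√5 + (17288/6032 - 408/(-21159))) = √(√10 + (17288*(1/6032) - 408*(-1/21159))) = √(√10 + (2161/754 + 136/7053)) = √(√10 + 15344077/5317962) = √(15344077/5317962 + √10)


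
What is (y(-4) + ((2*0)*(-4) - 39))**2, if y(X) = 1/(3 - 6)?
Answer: 13924/9 ≈ 1547.1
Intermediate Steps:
y(X) = -1/3 (y(X) = 1/(-3) = -1/3)
(y(-4) + ((2*0)*(-4) - 39))**2 = (-1/3 + ((2*0)*(-4) - 39))**2 = (-1/3 + (0*(-4) - 39))**2 = (-1/3 + (0 - 39))**2 = (-1/3 - 39)**2 = (-118/3)**2 = 13924/9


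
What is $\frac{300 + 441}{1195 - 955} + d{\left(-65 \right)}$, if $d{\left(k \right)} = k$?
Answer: $- \frac{4953}{80} \approx -61.912$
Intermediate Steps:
$\frac{300 + 441}{1195 - 955} + d{\left(-65 \right)} = \frac{300 + 441}{1195 - 955} - 65 = \frac{741}{240} - 65 = 741 \cdot \frac{1}{240} - 65 = \frac{247}{80} - 65 = - \frac{4953}{80}$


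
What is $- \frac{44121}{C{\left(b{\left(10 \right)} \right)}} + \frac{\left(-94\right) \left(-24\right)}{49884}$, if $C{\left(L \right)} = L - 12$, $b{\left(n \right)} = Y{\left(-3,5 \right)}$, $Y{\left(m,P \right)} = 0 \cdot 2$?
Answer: $\frac{61137751}{16628} \approx 3676.8$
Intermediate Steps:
$Y{\left(m,P \right)} = 0$
$b{\left(n \right)} = 0$
$C{\left(L \right)} = -12 + L$ ($C{\left(L \right)} = L - 12 = -12 + L$)
$- \frac{44121}{C{\left(b{\left(10 \right)} \right)}} + \frac{\left(-94\right) \left(-24\right)}{49884} = - \frac{44121}{-12 + 0} + \frac{\left(-94\right) \left(-24\right)}{49884} = - \frac{44121}{-12} + 2256 \cdot \frac{1}{49884} = \left(-44121\right) \left(- \frac{1}{12}\right) + \frac{188}{4157} = \frac{14707}{4} + \frac{188}{4157} = \frac{61137751}{16628}$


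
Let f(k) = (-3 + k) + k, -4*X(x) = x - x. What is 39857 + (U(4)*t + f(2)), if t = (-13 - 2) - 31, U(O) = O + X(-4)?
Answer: 39674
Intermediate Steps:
X(x) = 0 (X(x) = -(x - x)/4 = -¼*0 = 0)
U(O) = O (U(O) = O + 0 = O)
t = -46 (t = -15 - 31 = -46)
f(k) = -3 + 2*k
39857 + (U(4)*t + f(2)) = 39857 + (4*(-46) + (-3 + 2*2)) = 39857 + (-184 + (-3 + 4)) = 39857 + (-184 + 1) = 39857 - 183 = 39674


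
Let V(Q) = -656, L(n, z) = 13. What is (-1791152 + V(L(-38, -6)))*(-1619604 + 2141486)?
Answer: -935112342656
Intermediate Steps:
(-1791152 + V(L(-38, -6)))*(-1619604 + 2141486) = (-1791152 - 656)*(-1619604 + 2141486) = -1791808*521882 = -935112342656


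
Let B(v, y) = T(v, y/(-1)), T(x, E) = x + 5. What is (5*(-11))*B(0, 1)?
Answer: -275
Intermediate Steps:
T(x, E) = 5 + x
B(v, y) = 5 + v
(5*(-11))*B(0, 1) = (5*(-11))*(5 + 0) = -55*5 = -275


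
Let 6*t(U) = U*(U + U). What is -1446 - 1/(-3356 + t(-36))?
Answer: -4228103/2924 ≈ -1446.0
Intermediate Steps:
t(U) = U²/3 (t(U) = (U*(U + U))/6 = (U*(2*U))/6 = (2*U²)/6 = U²/3)
-1446 - 1/(-3356 + t(-36)) = -1446 - 1/(-3356 + (⅓)*(-36)²) = -1446 - 1/(-3356 + (⅓)*1296) = -1446 - 1/(-3356 + 432) = -1446 - 1/(-2924) = -1446 - 1*(-1/2924) = -1446 + 1/2924 = -4228103/2924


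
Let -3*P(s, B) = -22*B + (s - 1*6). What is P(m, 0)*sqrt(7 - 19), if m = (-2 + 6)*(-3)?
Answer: 12*I*sqrt(3) ≈ 20.785*I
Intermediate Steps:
m = -12 (m = 4*(-3) = -12)
P(s, B) = 2 - s/3 + 22*B/3 (P(s, B) = -(-22*B + (s - 1*6))/3 = -(-22*B + (s - 6))/3 = -(-22*B + (-6 + s))/3 = -(-6 + s - 22*B)/3 = 2 - s/3 + 22*B/3)
P(m, 0)*sqrt(7 - 19) = (2 - 1/3*(-12) + (22/3)*0)*sqrt(7 - 19) = (2 + 4 + 0)*sqrt(-12) = 6*(2*I*sqrt(3)) = 12*I*sqrt(3)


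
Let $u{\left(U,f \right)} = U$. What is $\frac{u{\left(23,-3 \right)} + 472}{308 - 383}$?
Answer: $- \frac{33}{5} \approx -6.6$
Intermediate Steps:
$\frac{u{\left(23,-3 \right)} + 472}{308 - 383} = \frac{23 + 472}{308 - 383} = \frac{495}{-75} = 495 \left(- \frac{1}{75}\right) = - \frac{33}{5}$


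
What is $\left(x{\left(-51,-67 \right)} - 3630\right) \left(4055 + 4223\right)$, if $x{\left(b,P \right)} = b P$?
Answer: $-1763214$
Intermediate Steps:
$x{\left(b,P \right)} = P b$
$\left(x{\left(-51,-67 \right)} - 3630\right) \left(4055 + 4223\right) = \left(\left(-67\right) \left(-51\right) - 3630\right) \left(4055 + 4223\right) = \left(3417 - 3630\right) 8278 = \left(-213\right) 8278 = -1763214$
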